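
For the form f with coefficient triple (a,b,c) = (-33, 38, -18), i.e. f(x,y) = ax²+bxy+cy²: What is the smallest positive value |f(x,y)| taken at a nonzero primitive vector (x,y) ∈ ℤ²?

translate: b→28 (≡-38 mod 66), so (33,-38,18)→(33,28,13)
flip: (33,28,13)→(13,-28,33)
translate: b→-2 (≡-28 mod 26), so (13,-28,33)→(13,-2,18)
reduced (well bottom): (13,-2,18) with a≤c, −a<b≤a
well minimum |f| = |-13| = 13 (negative-definite)

13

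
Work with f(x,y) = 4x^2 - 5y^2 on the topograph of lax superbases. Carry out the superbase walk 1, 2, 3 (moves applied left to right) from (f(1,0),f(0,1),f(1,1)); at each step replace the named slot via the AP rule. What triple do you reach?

start (4,-5,-1) = (f(1,0),f(0,1),f(1,1))
replace slot 1: 2·((-5)+(-1)) − 4 = -16 → (-16,-5,-1)
replace slot 2: 2·((-16)+(-1)) − (-5) = -29 → (-16,-29,-1)
replace slot 3: 2·((-16)+(-29)) − (-1) = -89 → (-16,-29,-89)

-16,-29,-89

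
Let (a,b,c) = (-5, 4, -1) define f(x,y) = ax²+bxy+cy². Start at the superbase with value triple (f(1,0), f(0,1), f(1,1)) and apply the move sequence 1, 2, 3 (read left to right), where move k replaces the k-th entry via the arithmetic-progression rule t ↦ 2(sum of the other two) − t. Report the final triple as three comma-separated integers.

start (-5,-1,-2) = (f(1,0),f(0,1),f(1,1))
replace slot 1: 2·((-1)+(-2)) − (-5) = -1 → (-1,-1,-2)
replace slot 2: 2·((-1)+(-2)) − (-1) = -5 → (-1,-5,-2)
replace slot 3: 2·((-1)+(-5)) − (-2) = -10 → (-1,-5,-10)

-1,-5,-10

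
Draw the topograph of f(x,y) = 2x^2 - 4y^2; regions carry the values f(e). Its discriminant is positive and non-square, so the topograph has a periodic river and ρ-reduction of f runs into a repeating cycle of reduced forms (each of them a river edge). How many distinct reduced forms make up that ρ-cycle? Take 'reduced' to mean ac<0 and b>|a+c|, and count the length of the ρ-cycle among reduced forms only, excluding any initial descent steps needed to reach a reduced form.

D = 32, ⌊√D⌋ = 5
descent: ρ → (-4,0,2)
descent: ρ → (2,4,-2)  [lands on river]
river: ρ → (-2,4,2)
ρ-cycle length = 2 (tail of 2 descent steps not counted)

2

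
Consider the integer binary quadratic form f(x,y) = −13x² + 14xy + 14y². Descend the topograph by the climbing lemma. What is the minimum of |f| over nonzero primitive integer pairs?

river: ρ → (14,14,-13)
river: ρ → (-13,12,15)
river: ρ → (15,18,-10)
river: ρ → (-10,22,11)
river: ρ → (11,22,-10)
river: ρ → (-10,18,15)
river: ρ → (15,12,-13)
river: ρ → (-13,14,14)
closes: descent 0, river 8
min |a| on river = 10

10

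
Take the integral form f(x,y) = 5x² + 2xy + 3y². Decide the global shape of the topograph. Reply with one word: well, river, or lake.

D = b²−4ac = 2² − 4·5·3 = -56
D < 0 ⇒ definite ⇒ every region one sign ⇒ single well

well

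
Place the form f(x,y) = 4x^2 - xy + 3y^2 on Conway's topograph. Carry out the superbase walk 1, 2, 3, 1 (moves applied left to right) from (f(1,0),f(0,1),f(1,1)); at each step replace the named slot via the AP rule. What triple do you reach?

start (4,3,6) = (f(1,0),f(0,1),f(1,1))
replace slot 1: 2·(3+6) − 4 = 14 → (14,3,6)
replace slot 2: 2·(14+6) − 3 = 37 → (14,37,6)
replace slot 3: 2·(14+37) − 6 = 96 → (14,37,96)
replace slot 1: 2·(37+96) − 14 = 252 → (252,37,96)

252,37,96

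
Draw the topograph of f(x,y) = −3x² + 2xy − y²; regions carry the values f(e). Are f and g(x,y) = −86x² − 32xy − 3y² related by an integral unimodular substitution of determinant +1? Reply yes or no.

D₁ = -8, D₂ = -8
f is negative-definite; reduce −f:
−f: flip: (3,-2,1)→(1,2,3)
−f: translate: b→0 (≡2 mod 2), so (1,2,3)→(1,0,2)
−f: reduced (well bottom): (1,0,2) with a≤c, −a<b≤a
flip sign back: reduced form of f is (-1,0,-2)
g is negative-definite; reduce −g:
−g: flip: (86,32,3)→(3,-32,86)
−g: translate: b→-2 (≡-32 mod 6), so (3,-32,86)→(3,-2,1)
−g: flip: (3,-2,1)→(1,2,3)
−g: translate: b→0 (≡2 mod 2), so (1,2,3)→(1,0,2)
−g: reduced (well bottom): (1,0,2) with a≤c, −a<b≤a
flip sign back: reduced form of g is (-1,0,-2)
reduced forms (-1, 0, -2) vs (-1, 0, -2) ⇒ equivalent

yes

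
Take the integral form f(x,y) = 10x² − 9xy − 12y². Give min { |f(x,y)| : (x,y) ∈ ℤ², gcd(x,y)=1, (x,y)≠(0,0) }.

descent: ρ → (-12,9,10)  [lands on river]
river: ρ → (10,11,-11)
river: ρ → (-11,11,10)
river: ρ → (10,9,-12)
river: ρ → (-12,15,7)
river: ρ → (7,13,-14)
river: ρ → (-14,15,6)
river: ρ → (6,21,-5)
river: ρ → (-5,19,10)
river: ρ → (10,21,-3)
river: ρ → (-3,21,10)
river: ρ → (10,19,-5)
river: ρ → (-5,21,6)
river: ρ → (6,15,-14)
river: ρ → (-14,13,7)
river: ρ → (7,15,-12)
closes: descent 1, river 16
min |a| on river = 3

3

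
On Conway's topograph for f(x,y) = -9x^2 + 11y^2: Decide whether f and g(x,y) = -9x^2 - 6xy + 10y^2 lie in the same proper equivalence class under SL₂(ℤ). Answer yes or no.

D₁ = 396, D₂ = 396
river cycle of f (length 2): (-9, 18, 2), (2, 18, -9)
river cycle of g (length 4): (10, 6, -9), (-9, 12, 7), (7, 16, -5), (-5, 14, 10)
cycles differ ⇒ inequivalent

no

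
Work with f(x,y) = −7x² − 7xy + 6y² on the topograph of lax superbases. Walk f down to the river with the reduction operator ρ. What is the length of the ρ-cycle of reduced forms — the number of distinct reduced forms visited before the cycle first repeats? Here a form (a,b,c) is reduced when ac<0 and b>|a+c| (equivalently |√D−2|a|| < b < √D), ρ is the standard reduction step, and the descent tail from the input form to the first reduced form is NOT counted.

D = 217, ⌊√D⌋ = 14
descent: ρ → (6,7,-7)  [lands on river]
river: ρ → (-7,7,6)
river: ρ → (6,5,-8)
river: ρ → (-8,11,3)
river: ρ → (3,13,-4)
river: ρ → (-4,11,6)
river: ρ → (6,13,-2)
river: ρ → (-2,11,12)
river: ρ → (12,13,-1)
river: ρ → (-1,13,12)
river: ρ → (12,11,-2)
river: ρ → (-2,13,6)
river: ρ → (6,11,-4)
river: ρ → (-4,13,3)
river: ρ → (3,11,-8)
river: ρ → (-8,5,6)
ρ-cycle length = 16 (tail of 1 descent step not counted)

16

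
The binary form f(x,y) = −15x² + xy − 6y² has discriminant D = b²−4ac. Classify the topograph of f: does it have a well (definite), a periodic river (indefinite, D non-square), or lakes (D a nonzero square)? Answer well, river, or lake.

D = b²−4ac = 1² − 4·(-15)·(-6) = -359
D < 0 ⇒ definite ⇒ every region one sign ⇒ single well

well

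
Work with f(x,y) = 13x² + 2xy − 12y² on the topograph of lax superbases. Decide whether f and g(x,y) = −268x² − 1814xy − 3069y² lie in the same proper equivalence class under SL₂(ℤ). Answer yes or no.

D₁ = 628, D₂ = 628
river cycle of f (length 34): (-12, 22, 3), (3, 20, -19), (-19, 18, 4), (4, 22, -9), (-9, 14, 12), (12, 10, -11), (-11, 12, 11), (11, 10, -12), (-12, 14, 9), (9, 22, -4), … (24 more)
river cycle of g (length 34): (-1, 24, 13), (13, 2, -12), (-12, 22, 3), (3, 20, -19), (-19, 18, 4), (4, 22, -9), (-9, 14, 12), (12, 10, -11), (-11, 12, 11), (11, 10, -12), … (24 more)
cycles coincide ⇒ equivalent

yes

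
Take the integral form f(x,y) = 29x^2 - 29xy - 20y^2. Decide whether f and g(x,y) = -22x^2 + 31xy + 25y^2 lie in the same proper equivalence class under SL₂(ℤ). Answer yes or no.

D₁ = 3161, D₂ = 3161
river cycle of f (length 30): (-20, 29, 29), (29, 29, -20), (-20, 51, 7), (7, 47, -34), (-34, 21, 20), (20, 19, -35), (-35, 51, 4), (4, 53, -22), (-22, 35, 22), (22, 53, -4), … (20 more)
river cycle of g (length 34): (25, 19, -28), (-28, 37, 16), (16, 27, -38), (-38, 49, 5), (5, 51, -28), (-28, 5, 28), (28, 51, -5), (-5, 49, 38), (38, 27, -16), (-16, 37, 28), … (24 more)
cycles differ ⇒ inequivalent

no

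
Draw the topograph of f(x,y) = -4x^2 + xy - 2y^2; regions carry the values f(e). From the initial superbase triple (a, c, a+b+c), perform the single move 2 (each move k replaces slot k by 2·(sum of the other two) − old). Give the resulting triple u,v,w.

start (-4,-2,-5) = (f(1,0),f(0,1),f(1,1))
replace slot 2: 2·((-4)+(-5)) − (-2) = -16 → (-4,-16,-5)

-4,-16,-5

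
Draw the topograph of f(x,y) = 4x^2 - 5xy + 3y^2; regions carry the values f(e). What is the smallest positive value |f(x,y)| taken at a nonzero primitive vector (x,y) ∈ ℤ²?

translate: b→3 (≡-5 mod 8), so (4,-5,3)→(4,3,2)
flip: (4,3,2)→(2,-3,4)
translate: b→1 (≡-3 mod 4), so (2,-3,4)→(2,1,3)
reduced (well bottom): (2,1,3) with a≤c, −a<b≤a
well minimum = a = 2

2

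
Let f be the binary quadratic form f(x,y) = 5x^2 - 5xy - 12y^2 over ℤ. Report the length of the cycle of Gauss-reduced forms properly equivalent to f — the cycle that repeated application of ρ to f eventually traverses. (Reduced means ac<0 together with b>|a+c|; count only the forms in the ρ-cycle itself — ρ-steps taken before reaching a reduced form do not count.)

D = 265, ⌊√D⌋ = 16
descent: ρ → (-12,5,5)
descent: ρ → (5,15,-2)  [lands on river]
river: ρ → (-2,13,12)
river: ρ → (12,11,-3)
river: ρ → (-3,13,8)
river: ρ → (8,3,-8)
river: ρ → (-8,13,3)
river: ρ → (3,11,-12)
river: ρ → (-12,13,2)
river: ρ → (2,15,-5)
river: ρ → (-5,15,2)
river: ρ → (2,13,-12)
river: ρ → (-12,11,3)
river: ρ → (3,13,-8)
river: ρ → (-8,3,8)
river: ρ → (8,13,-3)
river: ρ → (-3,11,12)
river: ρ → (12,13,-2)
river: ρ → (-2,15,5)
ρ-cycle length = 18 (tail of 2 descent steps not counted)

18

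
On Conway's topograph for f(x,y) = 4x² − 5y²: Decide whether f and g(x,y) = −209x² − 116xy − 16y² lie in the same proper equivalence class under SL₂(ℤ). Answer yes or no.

D₁ = 80, D₂ = 80
river cycle of f (length 2): (4, 8, -1), (-1, 8, 4)
river cycle of g (length 2): (-1, 8, 4), (4, 8, -1)
cycles coincide ⇒ equivalent

yes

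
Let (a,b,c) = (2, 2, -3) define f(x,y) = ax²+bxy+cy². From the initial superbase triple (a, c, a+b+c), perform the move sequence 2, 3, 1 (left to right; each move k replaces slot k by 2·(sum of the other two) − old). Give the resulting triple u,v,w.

start (2,-3,1) = (f(1,0),f(0,1),f(1,1))
replace slot 2: 2·(2+1) − (-3) = 9 → (2,9,1)
replace slot 3: 2·(2+9) − 1 = 21 → (2,9,21)
replace slot 1: 2·(9+21) − 2 = 58 → (58,9,21)

58,9,21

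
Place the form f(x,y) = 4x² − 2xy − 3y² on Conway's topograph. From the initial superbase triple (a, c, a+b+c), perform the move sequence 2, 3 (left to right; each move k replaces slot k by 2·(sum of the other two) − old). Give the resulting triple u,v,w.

start (4,-3,-1) = (f(1,0),f(0,1),f(1,1))
replace slot 2: 2·(4+(-1)) − (-3) = 9 → (4,9,-1)
replace slot 3: 2·(4+9) − (-1) = 27 → (4,9,27)

4,9,27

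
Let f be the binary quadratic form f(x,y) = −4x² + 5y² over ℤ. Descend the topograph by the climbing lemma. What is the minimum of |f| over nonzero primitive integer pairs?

descent: ρ → (5,0,-4)
descent: ρ → (-4,8,1)  [lands on river]
river: ρ → (1,8,-4)
closes: descent 2, river 2
min |a| on river = 1

1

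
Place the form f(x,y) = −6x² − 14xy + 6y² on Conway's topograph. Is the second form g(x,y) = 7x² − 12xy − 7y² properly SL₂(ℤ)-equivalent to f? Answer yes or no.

D₁ = 340, D₂ = 340
river cycle of f (length 6): (6, 14, -6), (-6, 10, 10), (10, 10, -6), (-6, 14, 6), (6, 10, -10), (-10, 10, 6)
river cycle of g (length 14): (-7, 12, 7), (7, 16, -3), (-3, 14, 12), (12, 10, -5), (-5, 10, 12), (12, 14, -3), (-3, 16, 7), (7, 12, -7), (-7, 16, 3), (3, 14, -12), … (4 more)
cycles differ ⇒ inequivalent

no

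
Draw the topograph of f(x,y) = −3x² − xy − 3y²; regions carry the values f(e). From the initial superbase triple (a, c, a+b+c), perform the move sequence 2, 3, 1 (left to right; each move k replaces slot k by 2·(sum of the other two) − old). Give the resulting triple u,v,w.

start (-3,-3,-7) = (f(1,0),f(0,1),f(1,1))
replace slot 2: 2·((-3)+(-7)) − (-3) = -17 → (-3,-17,-7)
replace slot 3: 2·((-3)+(-17)) − (-7) = -33 → (-3,-17,-33)
replace slot 1: 2·((-17)+(-33)) − (-3) = -97 → (-97,-17,-33)

-97,-17,-33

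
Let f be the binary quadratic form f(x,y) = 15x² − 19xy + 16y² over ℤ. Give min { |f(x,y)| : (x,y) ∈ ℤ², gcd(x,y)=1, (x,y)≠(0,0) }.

translate: b→11 (≡-19 mod 30), so (15,-19,16)→(15,11,12)
flip: (15,11,12)→(12,-11,15)
reduced (well bottom): (12,-11,15) with a≤c, −a<b≤a
well minimum = a = 12

12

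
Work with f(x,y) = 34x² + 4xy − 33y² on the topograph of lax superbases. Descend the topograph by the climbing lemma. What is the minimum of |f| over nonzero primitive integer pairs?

river: ρ → (-33,62,5)
river: ρ → (5,58,-57)
river: ρ → (-57,56,6)
river: ρ → (6,64,-17)
river: ρ → (-17,38,45)
river: ρ → (45,52,-10)
river: ρ → (-10,48,55)
river: ρ → (55,62,-3)
river: ρ → (-3,64,34)
river: ρ → (34,4,-33)
closes: descent 0, river 10
min |a| on river = 3

3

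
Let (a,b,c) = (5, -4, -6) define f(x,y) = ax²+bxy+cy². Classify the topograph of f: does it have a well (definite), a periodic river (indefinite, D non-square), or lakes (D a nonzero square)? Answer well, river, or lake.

D = b²−4ac = (-4)² − 4·5·(-6) = 136
D > 0 non-square ⇒ indefinite ⇒ periodic river

river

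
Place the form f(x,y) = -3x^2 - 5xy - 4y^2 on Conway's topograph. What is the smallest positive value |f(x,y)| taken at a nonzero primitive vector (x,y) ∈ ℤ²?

translate: b→-1 (≡5 mod 6), so (3,5,4)→(3,-1,2)
flip: (3,-1,2)→(2,1,3)
reduced (well bottom): (2,1,3) with a≤c, −a<b≤a
well minimum |f| = |-2| = 2 (negative-definite)

2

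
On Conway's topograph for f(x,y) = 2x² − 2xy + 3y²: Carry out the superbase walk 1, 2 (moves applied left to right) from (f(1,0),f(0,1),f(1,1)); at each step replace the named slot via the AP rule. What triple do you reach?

start (2,3,3) = (f(1,0),f(0,1),f(1,1))
replace slot 1: 2·(3+3) − 2 = 10 → (10,3,3)
replace slot 2: 2·(10+3) − 3 = 23 → (10,23,3)

10,23,3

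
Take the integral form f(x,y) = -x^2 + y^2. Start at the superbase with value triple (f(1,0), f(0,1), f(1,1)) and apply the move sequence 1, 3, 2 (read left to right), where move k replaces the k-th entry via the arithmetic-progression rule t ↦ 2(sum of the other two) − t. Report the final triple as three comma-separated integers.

start (-1,1,0) = (f(1,0),f(0,1),f(1,1))
replace slot 1: 2·(1+0) − (-1) = 3 → (3,1,0)
replace slot 3: 2·(3+1) − 0 = 8 → (3,1,8)
replace slot 2: 2·(3+8) − 1 = 21 → (3,21,8)

3,21,8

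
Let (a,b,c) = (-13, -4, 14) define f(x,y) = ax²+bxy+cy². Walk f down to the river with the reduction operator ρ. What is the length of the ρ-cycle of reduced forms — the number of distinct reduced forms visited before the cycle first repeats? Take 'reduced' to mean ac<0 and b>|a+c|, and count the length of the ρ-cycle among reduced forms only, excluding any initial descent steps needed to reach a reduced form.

D = 744, ⌊√D⌋ = 27
descent: ρ → (14,4,-13)  [lands on river]
river: ρ → (-13,22,5)
river: ρ → (5,18,-21)
river: ρ → (-21,24,2)
river: ρ → (2,24,-21)
river: ρ → (-21,18,5)
river: ρ → (5,22,-13)
river: ρ → (-13,4,14)
river: ρ → (14,24,-3)
river: ρ → (-3,24,14)
ρ-cycle length = 10 (tail of 1 descent step not counted)

10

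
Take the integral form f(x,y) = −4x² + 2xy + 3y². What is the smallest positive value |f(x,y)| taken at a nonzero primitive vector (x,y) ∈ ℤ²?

river: ρ → (3,4,-3)
river: ρ → (-3,2,4)
river: ρ → (4,6,-1)
river: ρ → (-1,6,4)
river: ρ → (4,2,-3)
river: ρ → (-3,4,3)
river: ρ → (3,2,-4)
river: ρ → (-4,6,1)
river: ρ → (1,6,-4)
river: ρ → (-4,2,3)
closes: descent 0, river 10
min |a| on river = 1

1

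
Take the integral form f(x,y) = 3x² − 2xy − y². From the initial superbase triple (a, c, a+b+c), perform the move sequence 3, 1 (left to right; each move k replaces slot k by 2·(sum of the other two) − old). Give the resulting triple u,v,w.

start (3,-1,0) = (f(1,0),f(0,1),f(1,1))
replace slot 3: 2·(3+(-1)) − 0 = 4 → (3,-1,4)
replace slot 1: 2·((-1)+4) − 3 = 3 → (3,-1,4)

3,-1,4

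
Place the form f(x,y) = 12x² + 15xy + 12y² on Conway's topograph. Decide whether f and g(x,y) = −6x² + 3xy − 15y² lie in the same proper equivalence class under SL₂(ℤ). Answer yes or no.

D₁ = -351, D₂ = -351
f: translate: b→-9 (≡15 mod 24), so (12,15,12)→(12,-9,9)
f: flip: (12,-9,9)→(9,9,12)
f: reduced (well bottom): (9,9,12) with a≤c, −a<b≤a
g is negative-definite; reduce −g:
−g: reduced (well bottom): (6,-3,15) with a≤c, −a<b≤a
flip sign back: reduced form of g is (-6,3,-15)
reduced forms (9, 9, 12) vs (-6, 3, -15) ⇒ inequivalent

no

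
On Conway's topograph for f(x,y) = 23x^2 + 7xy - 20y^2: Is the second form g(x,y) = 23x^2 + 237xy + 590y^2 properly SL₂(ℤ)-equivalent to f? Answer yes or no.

D₁ = 1889, D₂ = 1889
river cycle of f (length 66): (-20, 33, 10), (10, 27, -29), (-29, 31, 8), (8, 33, -25), (-25, 17, 16), (16, 15, -26), (-26, 37, 5), (5, 43, -2), (-2, 41, 26), (26, 11, -17), … (56 more)
river cycle of g (length 66): (23, 7, -20), (-20, 33, 10), (10, 27, -29), (-29, 31, 8), (8, 33, -25), (-25, 17, 16), (16, 15, -26), (-26, 37, 5), (5, 43, -2), (-2, 41, 26), … (56 more)
cycles coincide ⇒ equivalent

yes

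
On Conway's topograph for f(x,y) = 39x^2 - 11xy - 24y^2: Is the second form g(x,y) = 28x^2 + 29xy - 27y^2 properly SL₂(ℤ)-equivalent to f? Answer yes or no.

D₁ = 3865, D₂ = 3865
river cycle of f (length 90): (-24, 59, 4), (4, 61, -9), (-9, 47, 46), (46, 45, -10), (-10, 55, 21), (21, 29, -36), (-36, 43, 14), (14, 41, -39), (-39, 37, 16), (16, 59, -6), … (80 more)
river cycle of g (length 98): (-27, 25, 30), (30, 35, -22), (-22, 53, 12), (12, 43, -42), (-42, 41, 13), (13, 37, -48), (-48, 59, 2), (2, 61, -18), (-18, 47, 23), (23, 45, -20), … (88 more)
cycles differ ⇒ inequivalent

no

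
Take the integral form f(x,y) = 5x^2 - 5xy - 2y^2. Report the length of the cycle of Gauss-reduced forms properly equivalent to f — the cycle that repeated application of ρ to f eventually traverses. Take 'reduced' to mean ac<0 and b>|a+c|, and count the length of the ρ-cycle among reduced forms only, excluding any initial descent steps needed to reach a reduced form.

D = 65, ⌊√D⌋ = 8
descent: ρ → (-2,5,5)  [lands on river]
river: ρ → (5,5,-2)
river: ρ → (-2,7,2)
river: ρ → (2,5,-5)
river: ρ → (-5,5,2)
river: ρ → (2,7,-2)
ρ-cycle length = 6 (tail of 1 descent step not counted)

6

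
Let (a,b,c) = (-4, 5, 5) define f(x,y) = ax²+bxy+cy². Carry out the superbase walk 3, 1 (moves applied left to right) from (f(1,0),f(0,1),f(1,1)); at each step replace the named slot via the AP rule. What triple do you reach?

start (-4,5,6) = (f(1,0),f(0,1),f(1,1))
replace slot 3: 2·((-4)+5) − 6 = -4 → (-4,5,-4)
replace slot 1: 2·(5+(-4)) − (-4) = 6 → (6,5,-4)

6,5,-4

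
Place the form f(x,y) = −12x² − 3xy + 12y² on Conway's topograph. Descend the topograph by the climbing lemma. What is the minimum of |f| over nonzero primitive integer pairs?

descent: ρ → (12,3,-12)  [lands on river]
river: ρ → (-12,21,3)
river: ρ → (3,21,-12)
river: ρ → (-12,3,12)
river: ρ → (12,21,-3)
river: ρ → (-3,21,12)
closes: descent 1, river 6
min |a| on river = 3

3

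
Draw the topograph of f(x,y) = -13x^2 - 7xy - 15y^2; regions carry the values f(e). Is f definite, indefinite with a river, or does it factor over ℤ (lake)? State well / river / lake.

D = b²−4ac = (-7)² − 4·(-13)·(-15) = -731
D < 0 ⇒ definite ⇒ every region one sign ⇒ single well

well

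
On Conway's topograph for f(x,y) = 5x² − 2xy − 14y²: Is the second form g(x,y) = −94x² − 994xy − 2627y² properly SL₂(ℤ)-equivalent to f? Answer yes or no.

D₁ = 284, D₂ = 284
river cycle of f (length 8): (5, 8, -11), (-11, 14, 2), (2, 14, -11), (-11, 8, 5), (5, 12, -7), (-7, 16, 1), (1, 16, -7), (-7, 12, 5)
river cycle of g (length 8): (-7, 12, 5), (5, 8, -11), (-11, 14, 2), (2, 14, -11), (-11, 8, 5), (5, 12, -7), (-7, 16, 1), (1, 16, -7)
cycles coincide ⇒ equivalent

yes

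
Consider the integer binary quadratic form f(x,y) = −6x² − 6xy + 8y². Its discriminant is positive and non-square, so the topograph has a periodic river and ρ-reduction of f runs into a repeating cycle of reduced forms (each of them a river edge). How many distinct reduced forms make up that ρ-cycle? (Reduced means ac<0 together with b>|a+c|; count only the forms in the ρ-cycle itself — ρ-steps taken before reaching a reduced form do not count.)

D = 228, ⌊√D⌋ = 15
descent: ρ → (8,6,-6)  [lands on river]
river: ρ → (-6,6,8)
river: ρ → (8,10,-4)
river: ρ → (-4,14,2)
river: ρ → (2,14,-4)
river: ρ → (-4,10,8)
ρ-cycle length = 6 (tail of 1 descent step not counted)

6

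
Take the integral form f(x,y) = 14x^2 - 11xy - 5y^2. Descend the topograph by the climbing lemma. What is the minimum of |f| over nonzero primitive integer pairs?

descent: ρ → (-5,11,14)  [lands on river]
river: ρ → (14,17,-2)
river: ρ → (-2,19,5)
river: ρ → (5,11,-14)
river: ρ → (-14,17,2)
river: ρ → (2,19,-5)
closes: descent 1, river 6
min |a| on river = 2

2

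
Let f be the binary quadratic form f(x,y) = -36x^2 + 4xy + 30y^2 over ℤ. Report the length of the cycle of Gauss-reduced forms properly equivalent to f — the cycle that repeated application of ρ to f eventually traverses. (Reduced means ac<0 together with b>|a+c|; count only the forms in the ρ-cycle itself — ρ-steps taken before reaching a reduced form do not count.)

D = 4336, ⌊√D⌋ = 65
descent: ρ → (30,56,-10)  [lands on river]
river: ρ → (-10,64,6)
river: ρ → (6,56,-50)
river: ρ → (-50,44,12)
river: ρ → (12,52,-34)
river: ρ → (-34,16,30)
river: ρ → (30,44,-20)
river: ρ → (-20,36,38)
river: ρ → (38,40,-18)
river: ρ → (-18,32,46)
river: ρ → (46,60,-4)
river: ρ → (-4,60,46)
river: ρ → (46,32,-18)
river: ρ → (-18,40,38)
river: ρ → (38,36,-20)
river: ρ → (-20,44,30)
river: ρ → (30,16,-34)
river: ρ → (-34,52,12)
river: ρ → (12,44,-50)
river: ρ → (-50,56,6)
river: ρ → (6,64,-10)
river: ρ → (-10,56,30)
river: ρ → (30,64,-2)
river: ρ → (-2,64,30)
ρ-cycle length = 24 (tail of 1 descent step not counted)

24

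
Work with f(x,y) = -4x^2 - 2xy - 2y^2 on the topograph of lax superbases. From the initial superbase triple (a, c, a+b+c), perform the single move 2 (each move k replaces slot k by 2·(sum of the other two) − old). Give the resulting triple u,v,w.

start (-4,-2,-8) = (f(1,0),f(0,1),f(1,1))
replace slot 2: 2·((-4)+(-8)) − (-2) = -22 → (-4,-22,-8)

-4,-22,-8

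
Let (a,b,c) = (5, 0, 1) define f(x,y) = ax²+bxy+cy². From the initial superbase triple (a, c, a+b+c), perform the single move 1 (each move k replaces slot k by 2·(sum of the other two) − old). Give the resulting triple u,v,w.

start (5,1,6) = (f(1,0),f(0,1),f(1,1))
replace slot 1: 2·(1+6) − 5 = 9 → (9,1,6)

9,1,6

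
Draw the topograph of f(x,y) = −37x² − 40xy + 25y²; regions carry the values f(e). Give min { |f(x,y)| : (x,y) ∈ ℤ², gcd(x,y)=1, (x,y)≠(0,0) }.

descent: ρ → (25,40,-37)  [lands on river]
river: ρ → (-37,34,28)
river: ρ → (28,22,-43)
river: ρ → (-43,64,7)
river: ρ → (7,62,-52)
river: ρ → (-52,42,17)
river: ρ → (17,60,-25)
river: ρ → (-25,40,37)
river: ρ → (37,34,-28)
river: ρ → (-28,22,43)
river: ρ → (43,64,-7)
river: ρ → (-7,62,52)
river: ρ → (52,42,-17)
river: ρ → (-17,60,25)
closes: descent 1, river 14
min |a| on river = 7

7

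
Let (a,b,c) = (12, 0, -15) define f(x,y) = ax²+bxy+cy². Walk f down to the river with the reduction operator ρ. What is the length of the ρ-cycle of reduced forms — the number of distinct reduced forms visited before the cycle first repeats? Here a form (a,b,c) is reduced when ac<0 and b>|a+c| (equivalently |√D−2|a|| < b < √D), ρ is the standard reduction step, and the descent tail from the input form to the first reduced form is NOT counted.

D = 720, ⌊√D⌋ = 26
descent: ρ → (-15,0,12)
descent: ρ → (12,24,-3)  [lands on river]
river: ρ → (-3,24,12)
ρ-cycle length = 2 (tail of 2 descent steps not counted)

2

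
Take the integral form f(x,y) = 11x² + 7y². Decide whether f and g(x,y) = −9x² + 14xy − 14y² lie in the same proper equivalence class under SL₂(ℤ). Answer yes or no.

D₁ = -308, D₂ = -308
f: flip: (11,0,7)→(7,0,11)
f: reduced (well bottom): (7,0,11) with a≤c, −a<b≤a
g is negative-definite; reduce −g:
−g: translate: b→4 (≡-14 mod 18), so (9,-14,14)→(9,4,9)
−g: reduced (well bottom): (9,4,9) with a≤c, −a<b≤a
flip sign back: reduced form of g is (-9,-4,-9)
reduced forms (7, 0, 11) vs (-9, -4, -9) ⇒ inequivalent

no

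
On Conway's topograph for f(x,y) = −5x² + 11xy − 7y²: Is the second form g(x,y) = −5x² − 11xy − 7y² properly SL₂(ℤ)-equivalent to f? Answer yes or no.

D₁ = -19, D₂ = -19
f is negative-definite; reduce −f:
−f: translate: b→-1 (≡-11 mod 10), so (5,-11,7)→(5,-1,1)
−f: flip: (5,-1,1)→(1,1,5)
−f: reduced (well bottom): (1,1,5) with a≤c, −a<b≤a
flip sign back: reduced form of f is (-1,-1,-5)
g is negative-definite; reduce −g:
−g: translate: b→1 (≡11 mod 10), so (5,11,7)→(5,1,1)
−g: flip: (5,1,1)→(1,-1,5)
−g: translate: b→1 (≡-1 mod 2), so (1,-1,5)→(1,1,5)
−g: reduced (well bottom): (1,1,5) with a≤c, −a<b≤a
flip sign back: reduced form of g is (-1,-1,-5)
reduced forms (-1, -1, -5) vs (-1, -1, -5) ⇒ equivalent

yes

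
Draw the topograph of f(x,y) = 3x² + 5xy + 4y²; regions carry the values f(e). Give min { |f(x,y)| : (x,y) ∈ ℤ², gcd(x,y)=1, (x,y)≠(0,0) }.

translate: b→-1 (≡5 mod 6), so (3,5,4)→(3,-1,2)
flip: (3,-1,2)→(2,1,3)
reduced (well bottom): (2,1,3) with a≤c, −a<b≤a
well minimum = a = 2

2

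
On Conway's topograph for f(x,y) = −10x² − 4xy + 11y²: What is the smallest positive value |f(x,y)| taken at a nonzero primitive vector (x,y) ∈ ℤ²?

descent: ρ → (11,4,-10)  [lands on river]
river: ρ → (-10,16,5)
river: ρ → (5,14,-13)
river: ρ → (-13,12,6)
river: ρ → (6,12,-13)
river: ρ → (-13,14,5)
river: ρ → (5,16,-10)
river: ρ → (-10,4,11)
river: ρ → (11,18,-3)
river: ρ → (-3,18,11)
closes: descent 1, river 10
min |a| on river = 3

3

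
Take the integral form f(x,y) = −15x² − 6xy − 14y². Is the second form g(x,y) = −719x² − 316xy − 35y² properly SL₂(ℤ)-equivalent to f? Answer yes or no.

D₁ = -804, D₂ = -804
f is negative-definite; reduce −f:
−f: flip: (15,6,14)→(14,-6,15)
−f: reduced (well bottom): (14,-6,15) with a≤c, −a<b≤a
flip sign back: reduced form of f is (-14,6,-15)
g is negative-definite; reduce −g:
−g: flip: (719,316,35)→(35,-316,719)
−g: translate: b→34 (≡-316 mod 70), so (35,-316,719)→(35,34,14)
−g: flip: (35,34,14)→(14,-34,35)
−g: translate: b→-6 (≡-34 mod 28), so (14,-34,35)→(14,-6,15)
−g: reduced (well bottom): (14,-6,15) with a≤c, −a<b≤a
flip sign back: reduced form of g is (-14,6,-15)
reduced forms (-14, 6, -15) vs (-14, 6, -15) ⇒ equivalent

yes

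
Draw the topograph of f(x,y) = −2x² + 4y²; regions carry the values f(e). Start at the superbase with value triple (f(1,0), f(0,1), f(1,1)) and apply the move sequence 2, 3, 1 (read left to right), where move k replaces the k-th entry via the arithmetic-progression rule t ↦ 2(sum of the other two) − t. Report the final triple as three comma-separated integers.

start (-2,4,2) = (f(1,0),f(0,1),f(1,1))
replace slot 2: 2·((-2)+2) − 4 = -4 → (-2,-4,2)
replace slot 3: 2·((-2)+(-4)) − 2 = -14 → (-2,-4,-14)
replace slot 1: 2·((-4)+(-14)) − (-2) = -34 → (-34,-4,-14)

-34,-4,-14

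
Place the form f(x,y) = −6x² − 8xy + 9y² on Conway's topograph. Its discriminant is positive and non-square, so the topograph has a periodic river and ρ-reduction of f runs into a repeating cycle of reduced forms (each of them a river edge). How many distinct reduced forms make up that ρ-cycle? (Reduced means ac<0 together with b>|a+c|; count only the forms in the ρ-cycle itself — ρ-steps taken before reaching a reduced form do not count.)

D = 280, ⌊√D⌋ = 16
descent: ρ → (9,8,-6)  [lands on river]
river: ρ → (-6,16,1)
river: ρ → (1,16,-6)
river: ρ → (-6,8,9)
river: ρ → (9,10,-5)
river: ρ → (-5,10,9)
ρ-cycle length = 6 (tail of 1 descent step not counted)

6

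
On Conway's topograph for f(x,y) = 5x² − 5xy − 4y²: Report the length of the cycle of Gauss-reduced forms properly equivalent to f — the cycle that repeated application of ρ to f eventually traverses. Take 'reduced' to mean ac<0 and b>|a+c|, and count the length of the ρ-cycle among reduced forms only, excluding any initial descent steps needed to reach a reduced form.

D = 105, ⌊√D⌋ = 10
descent: ρ → (-4,5,5)  [lands on river]
river: ρ → (5,5,-4)
river: ρ → (-4,3,6)
river: ρ → (6,9,-1)
river: ρ → (-1,9,6)
river: ρ → (6,3,-4)
ρ-cycle length = 6 (tail of 1 descent step not counted)

6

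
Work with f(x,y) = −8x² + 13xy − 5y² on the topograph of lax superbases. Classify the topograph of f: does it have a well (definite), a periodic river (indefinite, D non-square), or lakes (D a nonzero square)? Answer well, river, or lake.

D = b²−4ac = 13² − 4·(-8)·(-5) = 9
D = 3² is a perfect square ⇒ form factors over ℤ ⇒ lakes

lake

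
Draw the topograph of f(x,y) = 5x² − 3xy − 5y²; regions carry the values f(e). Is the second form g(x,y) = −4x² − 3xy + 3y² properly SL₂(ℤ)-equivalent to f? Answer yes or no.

D₁ = 109, D₂ = 57
discriminants differ ⇒ not SL₂(ℤ)-equivalent

no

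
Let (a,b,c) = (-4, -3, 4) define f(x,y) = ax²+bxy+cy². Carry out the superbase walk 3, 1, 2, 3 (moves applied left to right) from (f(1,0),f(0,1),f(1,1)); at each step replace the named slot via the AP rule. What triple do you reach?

start (-4,4,-3) = (f(1,0),f(0,1),f(1,1))
replace slot 3: 2·((-4)+4) − (-3) = 3 → (-4,4,3)
replace slot 1: 2·(4+3) − (-4) = 18 → (18,4,3)
replace slot 2: 2·(18+3) − 4 = 38 → (18,38,3)
replace slot 3: 2·(18+38) − 3 = 109 → (18,38,109)

18,38,109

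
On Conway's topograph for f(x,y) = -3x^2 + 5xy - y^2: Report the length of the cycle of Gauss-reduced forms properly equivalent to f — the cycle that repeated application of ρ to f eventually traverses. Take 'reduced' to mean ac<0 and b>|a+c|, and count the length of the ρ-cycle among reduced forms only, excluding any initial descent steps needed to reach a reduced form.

D = 13, ⌊√D⌋ = 3
descent: ρ → (-1,3,1)  [lands on river]
river: ρ → (1,3,-1)
ρ-cycle length = 2 (tail of 1 descent step not counted)

2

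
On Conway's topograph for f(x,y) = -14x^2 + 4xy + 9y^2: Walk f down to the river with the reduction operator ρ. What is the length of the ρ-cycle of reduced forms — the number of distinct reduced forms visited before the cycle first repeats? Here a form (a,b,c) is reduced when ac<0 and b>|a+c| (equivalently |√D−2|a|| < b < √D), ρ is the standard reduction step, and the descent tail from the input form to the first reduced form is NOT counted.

D = 520, ⌊√D⌋ = 22
descent: ρ → (9,14,-9)  [lands on river]
river: ρ → (-9,22,1)
river: ρ → (1,22,-9)
river: ρ → (-9,14,9)
river: ρ → (9,22,-1)
river: ρ → (-1,22,9)
ρ-cycle length = 6 (tail of 1 descent step not counted)

6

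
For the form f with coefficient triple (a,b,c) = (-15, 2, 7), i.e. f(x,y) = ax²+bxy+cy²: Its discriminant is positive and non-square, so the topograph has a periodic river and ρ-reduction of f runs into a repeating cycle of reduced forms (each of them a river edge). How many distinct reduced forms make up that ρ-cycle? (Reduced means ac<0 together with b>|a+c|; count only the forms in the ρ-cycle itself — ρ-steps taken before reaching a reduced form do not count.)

D = 424, ⌊√D⌋ = 20
descent: ρ → (7,12,-10)  [lands on river]
river: ρ → (-10,8,9)
river: ρ → (9,10,-9)
river: ρ → (-9,8,10)
river: ρ → (10,12,-7)
river: ρ → (-7,16,6)
river: ρ → (6,20,-1)
river: ρ → (-1,20,6)
river: ρ → (6,16,-7)
river: ρ → (-7,12,10)
river: ρ → (10,8,-9)
river: ρ → (-9,10,9)
river: ρ → (9,8,-10)
river: ρ → (-10,12,7)
river: ρ → (7,16,-6)
river: ρ → (-6,20,1)
river: ρ → (1,20,-6)
river: ρ → (-6,16,7)
ρ-cycle length = 18 (tail of 1 descent step not counted)

18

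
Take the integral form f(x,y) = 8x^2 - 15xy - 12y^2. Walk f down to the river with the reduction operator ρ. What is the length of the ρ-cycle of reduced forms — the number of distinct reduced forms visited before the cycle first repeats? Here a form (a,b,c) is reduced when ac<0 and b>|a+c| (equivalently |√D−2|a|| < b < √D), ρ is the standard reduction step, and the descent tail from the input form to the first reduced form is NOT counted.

D = 609, ⌊√D⌋ = 24
descent: ρ → (-12,15,8)  [lands on river]
river: ρ → (8,17,-10)
river: ρ → (-10,23,2)
river: ρ → (2,21,-21)
river: ρ → (-21,21,2)
river: ρ → (2,23,-10)
river: ρ → (-10,17,8)
river: ρ → (8,15,-12)
river: ρ → (-12,9,11)
river: ρ → (11,13,-10)
river: ρ → (-10,7,14)
river: ρ → (14,21,-3)
river: ρ → (-3,21,14)
river: ρ → (14,7,-10)
river: ρ → (-10,13,11)
river: ρ → (11,9,-12)
ρ-cycle length = 16 (tail of 1 descent step not counted)

16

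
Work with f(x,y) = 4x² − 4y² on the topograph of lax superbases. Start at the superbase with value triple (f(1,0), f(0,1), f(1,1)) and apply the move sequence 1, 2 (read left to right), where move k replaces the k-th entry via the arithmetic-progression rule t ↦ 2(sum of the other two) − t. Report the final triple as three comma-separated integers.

start (4,-4,0) = (f(1,0),f(0,1),f(1,1))
replace slot 1: 2·((-4)+0) − 4 = -12 → (-12,-4,0)
replace slot 2: 2·((-12)+0) − (-4) = -20 → (-12,-20,0)

-12,-20,0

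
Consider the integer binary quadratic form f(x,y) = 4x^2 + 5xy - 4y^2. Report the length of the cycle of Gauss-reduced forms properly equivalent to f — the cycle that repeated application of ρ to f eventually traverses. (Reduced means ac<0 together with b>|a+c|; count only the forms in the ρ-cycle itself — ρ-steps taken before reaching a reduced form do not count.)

D = 89, ⌊√D⌋ = 9
river: ρ → (-4,3,5)
river: ρ → (5,7,-2)
river: ρ → (-2,9,1)
river: ρ → (1,9,-2)
river: ρ → (-2,7,5)
river: ρ → (5,3,-4)
river: ρ → (-4,5,4)
river: ρ → (4,3,-5)
river: ρ → (-5,7,2)
river: ρ → (2,9,-1)
river: ρ → (-1,9,2)
river: ρ → (2,7,-5)
river: ρ → (-5,3,4)
river: ρ → (4,5,-4)
ρ-cycle length = 14 (tail of 0 descent steps not counted)

14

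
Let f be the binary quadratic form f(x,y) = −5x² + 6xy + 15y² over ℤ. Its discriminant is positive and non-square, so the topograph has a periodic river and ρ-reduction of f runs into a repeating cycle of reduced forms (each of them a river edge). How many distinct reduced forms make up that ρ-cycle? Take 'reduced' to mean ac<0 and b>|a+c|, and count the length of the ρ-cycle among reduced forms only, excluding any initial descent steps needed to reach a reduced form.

D = 336, ⌊√D⌋ = 18
descent: ρ → (15,-6,-5)
descent: ρ → (-5,16,4)  [lands on river]
river: ρ → (4,16,-5)
river: ρ → (-5,14,7)
river: ρ → (7,14,-5)
ρ-cycle length = 4 (tail of 2 descent steps not counted)

4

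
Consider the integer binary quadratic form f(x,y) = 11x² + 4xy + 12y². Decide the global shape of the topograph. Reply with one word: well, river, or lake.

D = b²−4ac = 4² − 4·11·12 = -512
D < 0 ⇒ definite ⇒ every region one sign ⇒ single well

well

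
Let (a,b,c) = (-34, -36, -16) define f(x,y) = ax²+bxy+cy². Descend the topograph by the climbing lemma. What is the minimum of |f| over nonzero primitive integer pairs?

translate: b→-32 (≡36 mod 68), so (34,36,16)→(34,-32,14)
flip: (34,-32,14)→(14,32,34)
translate: b→4 (≡32 mod 28), so (14,32,34)→(14,4,16)
reduced (well bottom): (14,4,16) with a≤c, −a<b≤a
well minimum |f| = |-14| = 14 (negative-definite)

14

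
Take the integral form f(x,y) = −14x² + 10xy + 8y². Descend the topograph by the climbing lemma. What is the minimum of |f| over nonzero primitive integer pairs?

river: ρ → (8,22,-2)
river: ρ → (-2,22,8)
river: ρ → (8,10,-14)
river: ρ → (-14,18,4)
river: ρ → (4,22,-4)
river: ρ → (-4,18,14)
river: ρ → (14,10,-8)
river: ρ → (-8,22,2)
river: ρ → (2,22,-8)
river: ρ → (-8,10,14)
river: ρ → (14,18,-4)
river: ρ → (-4,22,4)
river: ρ → (4,18,-14)
river: ρ → (-14,10,8)
closes: descent 0, river 14
min |a| on river = 2

2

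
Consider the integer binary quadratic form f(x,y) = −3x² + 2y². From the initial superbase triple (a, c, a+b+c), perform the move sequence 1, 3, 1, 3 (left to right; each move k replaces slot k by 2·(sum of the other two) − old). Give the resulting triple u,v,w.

start (-3,2,-1) = (f(1,0),f(0,1),f(1,1))
replace slot 1: 2·(2+(-1)) − (-3) = 5 → (5,2,-1)
replace slot 3: 2·(5+2) − (-1) = 15 → (5,2,15)
replace slot 1: 2·(2+15) − 5 = 29 → (29,2,15)
replace slot 3: 2·(29+2) − 15 = 47 → (29,2,47)

29,2,47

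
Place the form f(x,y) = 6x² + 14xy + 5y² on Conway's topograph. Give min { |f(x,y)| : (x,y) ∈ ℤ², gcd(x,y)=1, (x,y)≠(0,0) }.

descent: ρ → (5,6,-2)  [lands on river]
river: ρ → (-2,6,5)
river: ρ → (5,4,-3)
river: ρ → (-3,8,1)
river: ρ → (1,8,-3)
river: ρ → (-3,4,5)
closes: descent 1, river 6
min |a| on river = 1

1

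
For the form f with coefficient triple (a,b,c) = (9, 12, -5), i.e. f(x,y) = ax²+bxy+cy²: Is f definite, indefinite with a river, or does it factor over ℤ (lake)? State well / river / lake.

D = b²−4ac = 12² − 4·9·(-5) = 324
D = 18² is a perfect square ⇒ form factors over ℤ ⇒ lakes

lake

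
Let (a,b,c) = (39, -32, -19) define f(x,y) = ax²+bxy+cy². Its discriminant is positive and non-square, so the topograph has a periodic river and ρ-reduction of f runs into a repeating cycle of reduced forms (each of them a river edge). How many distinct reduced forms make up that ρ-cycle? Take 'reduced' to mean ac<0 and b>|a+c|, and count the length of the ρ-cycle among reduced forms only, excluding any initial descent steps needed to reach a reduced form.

D = 3988, ⌊√D⌋ = 63
descent: ρ → (-19,32,39)  [lands on river]
river: ρ → (39,46,-12)
river: ρ → (-12,50,31)
river: ρ → (31,12,-31)
river: ρ → (-31,50,12)
river: ρ → (12,46,-39)
river: ρ → (-39,32,19)
river: ρ → (19,44,-27)
river: ρ → (-27,10,36)
river: ρ → (36,62,-1)
river: ρ → (-1,62,36)
river: ρ → (36,10,-27)
river: ρ → (-27,44,19)
river: ρ → (19,32,-39)
river: ρ → (-39,46,12)
river: ρ → (12,50,-31)
river: ρ → (-31,12,31)
river: ρ → (31,50,-12)
river: ρ → (-12,46,39)
river: ρ → (39,32,-19)
river: ρ → (-19,44,27)
river: ρ → (27,10,-36)
river: ρ → (-36,62,1)
river: ρ → (1,62,-36)
river: ρ → (-36,10,27)
river: ρ → (27,44,-19)
ρ-cycle length = 26 (tail of 1 descent step not counted)

26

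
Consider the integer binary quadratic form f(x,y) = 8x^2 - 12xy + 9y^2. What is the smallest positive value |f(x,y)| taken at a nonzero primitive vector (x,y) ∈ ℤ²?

translate: b→4 (≡-12 mod 16), so (8,-12,9)→(8,4,5)
flip: (8,4,5)→(5,-4,8)
reduced (well bottom): (5,-4,8) with a≤c, −a<b≤a
well minimum = a = 5

5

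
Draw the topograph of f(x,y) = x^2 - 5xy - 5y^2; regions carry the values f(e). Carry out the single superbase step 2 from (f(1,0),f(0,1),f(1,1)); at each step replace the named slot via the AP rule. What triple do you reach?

start (1,-5,-9) = (f(1,0),f(0,1),f(1,1))
replace slot 2: 2·(1+(-9)) − (-5) = -11 → (1,-11,-9)

1,-11,-9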